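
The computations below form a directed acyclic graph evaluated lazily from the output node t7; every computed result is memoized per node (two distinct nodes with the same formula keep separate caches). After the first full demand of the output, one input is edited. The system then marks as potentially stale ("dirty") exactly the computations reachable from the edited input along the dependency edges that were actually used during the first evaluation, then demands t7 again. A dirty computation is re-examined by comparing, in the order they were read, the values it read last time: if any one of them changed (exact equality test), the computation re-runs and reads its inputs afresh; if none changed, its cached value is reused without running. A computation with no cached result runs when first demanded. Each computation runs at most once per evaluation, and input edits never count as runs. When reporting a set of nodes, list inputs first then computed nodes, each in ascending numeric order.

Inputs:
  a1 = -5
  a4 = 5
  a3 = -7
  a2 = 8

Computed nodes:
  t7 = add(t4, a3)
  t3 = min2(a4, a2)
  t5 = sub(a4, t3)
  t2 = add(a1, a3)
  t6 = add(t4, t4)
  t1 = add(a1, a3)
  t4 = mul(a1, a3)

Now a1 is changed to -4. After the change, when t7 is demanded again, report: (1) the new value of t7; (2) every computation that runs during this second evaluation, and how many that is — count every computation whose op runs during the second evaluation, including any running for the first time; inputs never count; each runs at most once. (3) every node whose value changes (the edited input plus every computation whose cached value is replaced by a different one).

Demanding t7 again yields 21.
2 computations run: t4, t7.
The nodes whose values change: a1, t4, t7.

First demand of the output computes:
  t4 = mul(-5, -7) = 35
  t7 = add(35, -7) = 28

After the edit, cleaning proceeds:
  t4: a read changed (a1 -5->-4) — executes, giving 28.
  t7: a read changed (t4 35->28) — executes, giving 21.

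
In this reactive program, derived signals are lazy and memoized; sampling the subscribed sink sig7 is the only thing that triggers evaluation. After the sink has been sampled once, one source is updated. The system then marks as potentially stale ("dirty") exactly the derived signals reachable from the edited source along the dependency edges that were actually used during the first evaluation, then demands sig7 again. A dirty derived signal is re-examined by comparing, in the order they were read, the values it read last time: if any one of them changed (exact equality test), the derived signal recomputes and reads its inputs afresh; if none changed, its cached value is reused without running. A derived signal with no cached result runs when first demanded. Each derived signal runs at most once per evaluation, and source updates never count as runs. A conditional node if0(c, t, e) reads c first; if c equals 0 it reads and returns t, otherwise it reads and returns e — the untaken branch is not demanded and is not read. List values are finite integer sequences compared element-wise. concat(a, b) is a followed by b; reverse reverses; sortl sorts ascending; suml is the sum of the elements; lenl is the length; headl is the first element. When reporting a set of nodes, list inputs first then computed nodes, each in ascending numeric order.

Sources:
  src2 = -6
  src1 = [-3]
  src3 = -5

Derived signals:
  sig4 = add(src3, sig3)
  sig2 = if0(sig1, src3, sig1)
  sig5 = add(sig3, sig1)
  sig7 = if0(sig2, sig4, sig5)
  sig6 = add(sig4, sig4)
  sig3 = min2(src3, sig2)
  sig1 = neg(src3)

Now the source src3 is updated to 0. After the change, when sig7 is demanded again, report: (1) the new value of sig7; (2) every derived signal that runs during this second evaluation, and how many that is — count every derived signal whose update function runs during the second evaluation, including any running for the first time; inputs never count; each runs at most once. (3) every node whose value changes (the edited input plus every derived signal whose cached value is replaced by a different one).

First demand of the output computes:
  sig1 = neg(-5) = 5
  sig2 = if0(sig1=5 -> else branch sig1) = 5
  sig3 = min2(-5, 5) = -5
  sig5 = add(-5, 5) = 0
  sig7 = if0(sig2=5 -> else branch sig5) = 0

After the edit, cleaning proceeds:
  sig1: a read changed (src3 -5->0) — executes, giving 0.
  sig2: a read changed (sig1 5->0; sig1 5->0) — executes, giving 0.
  sig3: a read changed (src3 -5->0; sig2 5->0) — executes, giving 0.
  sig4: had never run; runs now, result 0.
  sig5: stays stale; no demand reaches it after the flip.
  sig7: a read changed (sig2 5->0) — executes, giving 0 — identical to its old value.

Note the branch switch — demand abandons sig5, which is never re-examined.

Demanding sig7 again yields 0.
5 derived signals run: sig1, sig2, sig3, sig4, sig7.
The nodes whose values change: src3, sig1, sig2, sig3.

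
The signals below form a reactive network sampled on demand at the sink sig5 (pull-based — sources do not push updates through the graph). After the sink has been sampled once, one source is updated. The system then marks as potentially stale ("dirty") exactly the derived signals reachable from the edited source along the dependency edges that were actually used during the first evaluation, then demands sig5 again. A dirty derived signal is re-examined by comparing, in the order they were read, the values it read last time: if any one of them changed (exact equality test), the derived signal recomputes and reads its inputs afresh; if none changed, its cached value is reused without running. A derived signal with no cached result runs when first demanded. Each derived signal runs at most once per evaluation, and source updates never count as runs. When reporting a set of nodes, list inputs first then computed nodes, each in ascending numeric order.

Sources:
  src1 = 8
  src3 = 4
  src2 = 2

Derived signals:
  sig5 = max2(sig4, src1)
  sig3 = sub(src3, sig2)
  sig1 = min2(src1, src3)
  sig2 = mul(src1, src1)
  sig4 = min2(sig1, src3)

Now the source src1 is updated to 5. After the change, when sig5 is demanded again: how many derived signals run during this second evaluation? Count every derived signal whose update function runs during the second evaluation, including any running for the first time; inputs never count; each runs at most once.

Initial pass — values computed on the first demand:
  sig1 = min2(8, 4) = 4
  sig4 = min2(4, 4) = 4
  sig5 = max2(4, 8) = 8

Second demand — change propagation:
  sig1: re-runs because src1 8->5; new result 4 (unchanged).
  sig4: re-examined; everything it read last time is the same (sig1 unchanged, src3 unchanged) — cache 4 kept, no run.
  sig5: re-runs because src1 8->5; new result 5.

The important point: at sig4 every value read last time is unchanged, so the dirty flag clears without a run.

Run set: sig1, sig5 (2 run).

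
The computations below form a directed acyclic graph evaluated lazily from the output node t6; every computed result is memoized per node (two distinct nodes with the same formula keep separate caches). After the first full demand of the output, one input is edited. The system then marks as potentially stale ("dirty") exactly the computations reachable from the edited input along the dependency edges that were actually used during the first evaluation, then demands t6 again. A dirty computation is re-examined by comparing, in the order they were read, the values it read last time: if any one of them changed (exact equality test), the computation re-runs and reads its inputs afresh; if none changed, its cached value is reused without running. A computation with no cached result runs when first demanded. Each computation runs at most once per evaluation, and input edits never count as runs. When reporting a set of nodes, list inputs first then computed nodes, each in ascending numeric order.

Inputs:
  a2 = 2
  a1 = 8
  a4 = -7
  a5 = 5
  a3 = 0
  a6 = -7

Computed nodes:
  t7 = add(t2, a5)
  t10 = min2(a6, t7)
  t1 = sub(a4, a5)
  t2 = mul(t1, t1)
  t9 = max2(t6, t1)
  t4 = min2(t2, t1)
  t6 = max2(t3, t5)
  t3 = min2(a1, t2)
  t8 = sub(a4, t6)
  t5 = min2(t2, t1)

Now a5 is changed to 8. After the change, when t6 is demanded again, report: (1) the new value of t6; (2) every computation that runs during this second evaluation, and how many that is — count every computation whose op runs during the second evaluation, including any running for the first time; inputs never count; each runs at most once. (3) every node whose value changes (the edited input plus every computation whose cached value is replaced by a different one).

First demand of the output computes:
  t1 = sub(-7, 5) = -12
  t2 = mul(-12, -12) = 144
  t3 = min2(8, 144) = 8
  t5 = min2(144, -12) = -12
  t6 = max2(8, -12) = 8

After the edit, cleaning proceeds:
  t1: a read changed (a5 5->8) — executes, giving -15.
  t2: a read changed (t1 -12->-15; t1 -12->-15) — executes, giving 225.
  t3: a read changed (t2 144->225) — executes, giving 8 — identical to its old value.
  t5: a read changed (t2 144->225; t1 -12->-15) — executes, giving -15.
  t6: a read changed (t5 -12->-15) — executes, giving 8 — identical to its old value.

Demanding t6 again yields 8.
5 computations run: t1, t2, t3, t5, t6.
The nodes whose values change: a5, t1, t2, t5.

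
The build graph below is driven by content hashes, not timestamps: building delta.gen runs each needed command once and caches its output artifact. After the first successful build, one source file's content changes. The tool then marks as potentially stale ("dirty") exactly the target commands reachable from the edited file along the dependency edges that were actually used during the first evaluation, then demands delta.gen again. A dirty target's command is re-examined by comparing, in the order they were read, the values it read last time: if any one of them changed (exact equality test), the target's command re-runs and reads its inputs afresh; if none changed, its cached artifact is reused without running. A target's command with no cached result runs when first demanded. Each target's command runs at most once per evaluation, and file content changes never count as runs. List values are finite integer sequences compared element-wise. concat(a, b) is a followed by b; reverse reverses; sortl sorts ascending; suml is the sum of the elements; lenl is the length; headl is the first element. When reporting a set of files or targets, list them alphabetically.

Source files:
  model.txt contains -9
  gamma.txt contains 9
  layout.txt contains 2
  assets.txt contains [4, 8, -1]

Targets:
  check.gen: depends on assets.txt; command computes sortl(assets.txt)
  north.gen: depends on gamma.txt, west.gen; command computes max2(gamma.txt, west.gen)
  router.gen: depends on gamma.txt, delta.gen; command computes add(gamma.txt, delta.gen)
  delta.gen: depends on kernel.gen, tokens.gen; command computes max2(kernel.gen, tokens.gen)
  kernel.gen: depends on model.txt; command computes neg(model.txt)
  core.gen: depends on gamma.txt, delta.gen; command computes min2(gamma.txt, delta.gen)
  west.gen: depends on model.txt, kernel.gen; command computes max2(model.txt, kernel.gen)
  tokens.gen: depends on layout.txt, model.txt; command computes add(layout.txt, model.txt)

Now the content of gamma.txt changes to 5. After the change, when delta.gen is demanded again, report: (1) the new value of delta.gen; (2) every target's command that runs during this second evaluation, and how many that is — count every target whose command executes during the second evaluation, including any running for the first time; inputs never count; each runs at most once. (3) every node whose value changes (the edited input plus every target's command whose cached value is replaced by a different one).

delta.gen now evaluates to 9.
Run set: none (0 run).
Changed values: gamma.txt.
The important point: nothing the output needs ever reads gamma.txt, so the edit is invisible to it.

Initial pass — values computed on the first demand:
  kernel.gen = neg(-9) = 9
  tokens.gen = add(2, -9) = -7
  delta.gen = max2(9, -7) = 9

Second demand — change propagation:
  no demanded computation ever read gamma.txt, so the edit dirties nothing and nothing runs.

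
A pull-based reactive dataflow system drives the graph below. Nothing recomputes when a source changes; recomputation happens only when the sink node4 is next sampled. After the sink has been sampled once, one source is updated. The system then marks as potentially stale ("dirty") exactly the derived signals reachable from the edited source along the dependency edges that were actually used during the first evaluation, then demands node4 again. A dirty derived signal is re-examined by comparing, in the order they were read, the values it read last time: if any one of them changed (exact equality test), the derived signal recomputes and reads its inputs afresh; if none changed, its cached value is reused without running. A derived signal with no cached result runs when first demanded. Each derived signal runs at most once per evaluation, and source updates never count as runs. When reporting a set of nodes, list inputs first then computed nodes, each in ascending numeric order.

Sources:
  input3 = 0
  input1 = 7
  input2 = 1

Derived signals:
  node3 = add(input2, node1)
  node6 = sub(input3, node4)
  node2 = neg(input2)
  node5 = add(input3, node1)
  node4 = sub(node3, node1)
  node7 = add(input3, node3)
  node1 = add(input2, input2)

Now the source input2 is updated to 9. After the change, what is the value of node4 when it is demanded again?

First evaluation (everything demanded from the output):
  node1 = add(1, 1) = 2
  node3 = add(1, 2) = 3
  node4 = sub(3, 2) = 1

Propagation after the edit:
  node1: runs — input2 1->9; input2 1->9; result 18.
  node3: runs — input2 1->9; node1 2->18; result 27.
  node4: runs — node3 3->27; node1 2->18; result 9.

New value of node4: 9.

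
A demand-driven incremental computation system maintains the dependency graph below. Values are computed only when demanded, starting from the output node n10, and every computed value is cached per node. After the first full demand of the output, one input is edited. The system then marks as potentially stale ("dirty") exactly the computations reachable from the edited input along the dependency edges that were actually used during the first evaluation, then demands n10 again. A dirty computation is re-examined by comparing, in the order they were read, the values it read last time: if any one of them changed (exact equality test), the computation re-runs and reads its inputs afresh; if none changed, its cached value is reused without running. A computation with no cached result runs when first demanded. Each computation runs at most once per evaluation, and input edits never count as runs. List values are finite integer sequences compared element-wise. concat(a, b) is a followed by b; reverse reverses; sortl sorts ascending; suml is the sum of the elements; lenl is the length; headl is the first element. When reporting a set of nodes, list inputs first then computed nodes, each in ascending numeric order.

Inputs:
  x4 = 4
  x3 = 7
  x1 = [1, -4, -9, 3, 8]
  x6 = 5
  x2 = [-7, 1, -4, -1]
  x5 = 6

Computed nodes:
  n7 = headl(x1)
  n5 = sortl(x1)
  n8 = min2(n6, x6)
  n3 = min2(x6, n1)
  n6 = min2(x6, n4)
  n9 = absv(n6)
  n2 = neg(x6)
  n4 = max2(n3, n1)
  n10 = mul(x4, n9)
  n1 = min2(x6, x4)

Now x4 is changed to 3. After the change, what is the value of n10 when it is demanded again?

New value of n10: 9.

First evaluation (everything demanded from the output):
  n1 = min2(5, 4) = 4
  n3 = min2(5, 4) = 4
  n4 = max2(4, 4) = 4
  n6 = min2(5, 4) = 4
  n9 = absv(4) = 4
  n10 = mul(4, 4) = 16

Propagation after the edit:
  n1: runs — x4 4->3; result 3.
  n3: runs — n1 4->3; result 3.
  n4: runs — n3 4->3; n1 4->3; result 3.
  n6: runs — n4 4->3; result 3.
  n9: runs — n6 4->3; result 3.
  n10: runs — x4 4->3; n9 4->3; result 9.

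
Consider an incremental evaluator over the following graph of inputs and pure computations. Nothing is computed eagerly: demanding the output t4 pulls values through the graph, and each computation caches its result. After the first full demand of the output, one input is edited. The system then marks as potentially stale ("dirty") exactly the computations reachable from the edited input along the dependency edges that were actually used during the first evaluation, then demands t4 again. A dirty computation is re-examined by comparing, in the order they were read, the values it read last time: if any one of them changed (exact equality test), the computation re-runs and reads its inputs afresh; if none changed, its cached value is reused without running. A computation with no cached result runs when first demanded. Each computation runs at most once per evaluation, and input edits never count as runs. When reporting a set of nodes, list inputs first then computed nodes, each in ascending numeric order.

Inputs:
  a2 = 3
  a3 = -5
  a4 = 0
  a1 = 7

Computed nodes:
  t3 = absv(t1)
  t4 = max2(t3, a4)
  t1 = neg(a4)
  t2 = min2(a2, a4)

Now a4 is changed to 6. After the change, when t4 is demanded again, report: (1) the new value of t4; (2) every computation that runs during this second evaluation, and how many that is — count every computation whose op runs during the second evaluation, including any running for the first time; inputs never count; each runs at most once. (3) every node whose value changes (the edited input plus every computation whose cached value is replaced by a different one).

t4 now evaluates to 6.
Run set: t1, t3, t4 (3 run).
Changed values: a4, t1, t3, t4.

Initial pass — values computed on the first demand:
  t1 = neg(0) = 0
  t3 = absv(0) = 0
  t4 = max2(0, 0) = 0

Second demand — change propagation:
  t1: re-runs because a4 0->6; new result -6.
  t3: re-runs because t1 0->-6; new result 6.
  t4: re-runs because t3 0->6; a4 0->6; new result 6.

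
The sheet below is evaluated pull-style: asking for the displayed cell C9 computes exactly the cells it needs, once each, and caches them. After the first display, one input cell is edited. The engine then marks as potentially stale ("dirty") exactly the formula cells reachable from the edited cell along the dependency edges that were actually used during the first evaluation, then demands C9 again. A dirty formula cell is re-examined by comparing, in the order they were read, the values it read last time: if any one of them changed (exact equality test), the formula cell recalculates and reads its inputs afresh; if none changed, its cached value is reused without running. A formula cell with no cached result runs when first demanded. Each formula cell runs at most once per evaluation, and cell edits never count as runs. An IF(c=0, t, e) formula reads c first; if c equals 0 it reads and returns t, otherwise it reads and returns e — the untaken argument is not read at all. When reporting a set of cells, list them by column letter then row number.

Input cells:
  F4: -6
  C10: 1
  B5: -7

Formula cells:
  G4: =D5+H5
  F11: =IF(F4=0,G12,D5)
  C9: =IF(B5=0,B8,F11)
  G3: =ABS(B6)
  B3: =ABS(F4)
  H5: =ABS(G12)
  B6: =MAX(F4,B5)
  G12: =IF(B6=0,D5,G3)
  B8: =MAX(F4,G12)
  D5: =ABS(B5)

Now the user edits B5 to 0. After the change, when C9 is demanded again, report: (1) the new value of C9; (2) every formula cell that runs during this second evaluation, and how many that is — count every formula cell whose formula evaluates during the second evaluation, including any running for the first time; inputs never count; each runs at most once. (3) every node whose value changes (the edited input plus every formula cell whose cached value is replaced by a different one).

Demanding C9 again yields 0.
5 formula cells run: B6, B8, C9, D5, G12.
The nodes whose values change: B5, C9, D5.
Note the branch switch — demand abandons F11, which is never re-examined.

First demand of the output computes:
  D5 = ABS(-7) = 7
  F11 = IF(F4=0: F4=-6 -> else branch D5) = 7
  C9 = IF(B5=0: B5=-7 -> else branch F11) = 7

After the edit, cleaning proceeds:
  B6: had never run; runs now, result 0.
  D5: a read changed (B5 -7->0) — executes, giving 0.
  G12: had never run; runs now, result 0.
  B8: had never run; runs now, result 0.
  F11: stays stale; no demand reaches it after the flip.
  C9: a read changed (B5 -7->0) — executes, giving 0.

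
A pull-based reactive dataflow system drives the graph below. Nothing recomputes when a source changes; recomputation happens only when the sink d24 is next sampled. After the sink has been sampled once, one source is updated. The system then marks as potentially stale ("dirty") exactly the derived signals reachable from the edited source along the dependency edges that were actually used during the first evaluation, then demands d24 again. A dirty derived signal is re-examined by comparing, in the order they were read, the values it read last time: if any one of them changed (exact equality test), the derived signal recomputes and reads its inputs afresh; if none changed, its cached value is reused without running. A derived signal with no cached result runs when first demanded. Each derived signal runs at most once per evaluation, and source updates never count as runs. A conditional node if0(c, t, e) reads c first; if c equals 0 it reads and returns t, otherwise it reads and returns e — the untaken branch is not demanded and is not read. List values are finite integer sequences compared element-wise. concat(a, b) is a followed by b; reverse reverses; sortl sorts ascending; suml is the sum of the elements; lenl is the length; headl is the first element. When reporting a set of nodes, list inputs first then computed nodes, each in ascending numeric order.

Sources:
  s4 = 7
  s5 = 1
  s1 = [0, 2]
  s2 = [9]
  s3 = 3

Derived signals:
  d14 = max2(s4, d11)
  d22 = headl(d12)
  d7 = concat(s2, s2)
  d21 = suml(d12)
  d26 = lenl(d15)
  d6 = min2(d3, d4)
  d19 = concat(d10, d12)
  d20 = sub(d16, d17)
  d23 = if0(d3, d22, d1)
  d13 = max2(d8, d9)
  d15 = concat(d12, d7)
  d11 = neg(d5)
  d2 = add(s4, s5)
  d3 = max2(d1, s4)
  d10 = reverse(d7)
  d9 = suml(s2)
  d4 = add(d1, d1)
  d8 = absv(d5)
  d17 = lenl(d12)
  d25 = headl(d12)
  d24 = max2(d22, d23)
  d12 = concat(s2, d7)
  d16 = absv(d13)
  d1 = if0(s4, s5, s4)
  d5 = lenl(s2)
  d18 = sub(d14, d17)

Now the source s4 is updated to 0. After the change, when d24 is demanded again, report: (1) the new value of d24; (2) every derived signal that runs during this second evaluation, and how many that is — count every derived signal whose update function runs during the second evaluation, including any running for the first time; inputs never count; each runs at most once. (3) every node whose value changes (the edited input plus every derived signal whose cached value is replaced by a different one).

New value of d24: 9.
Derived signals that run: d1, d3, d23, d24 — 4 in total.
Values that change: s4, d1, d3, d23.

First evaluation (everything demanded from the output):
  d1 = if0(s4=7 -> else branch s4) = 7
  d3 = max2(7, 7) = 7
  d7 = concat([9], [9]) = [9, 9]
  d12 = concat([9], [9, 9]) = [9, 9, 9]
  d22 = headl([9, 9, 9]) = 9
  d23 = if0(d3=7 -> else branch d1) = 7
  d24 = max2(9, 7) = 9

Propagation after the edit:
  d1: runs — s4 7->0; s4 7->0; result 1.
  d3: runs — d1 7->1; s4 7->0; result 1.
  d23: runs — d3 7->1; d1 7->1; result 1.
  d24: runs — d23 7->1; result 9 (same value as before).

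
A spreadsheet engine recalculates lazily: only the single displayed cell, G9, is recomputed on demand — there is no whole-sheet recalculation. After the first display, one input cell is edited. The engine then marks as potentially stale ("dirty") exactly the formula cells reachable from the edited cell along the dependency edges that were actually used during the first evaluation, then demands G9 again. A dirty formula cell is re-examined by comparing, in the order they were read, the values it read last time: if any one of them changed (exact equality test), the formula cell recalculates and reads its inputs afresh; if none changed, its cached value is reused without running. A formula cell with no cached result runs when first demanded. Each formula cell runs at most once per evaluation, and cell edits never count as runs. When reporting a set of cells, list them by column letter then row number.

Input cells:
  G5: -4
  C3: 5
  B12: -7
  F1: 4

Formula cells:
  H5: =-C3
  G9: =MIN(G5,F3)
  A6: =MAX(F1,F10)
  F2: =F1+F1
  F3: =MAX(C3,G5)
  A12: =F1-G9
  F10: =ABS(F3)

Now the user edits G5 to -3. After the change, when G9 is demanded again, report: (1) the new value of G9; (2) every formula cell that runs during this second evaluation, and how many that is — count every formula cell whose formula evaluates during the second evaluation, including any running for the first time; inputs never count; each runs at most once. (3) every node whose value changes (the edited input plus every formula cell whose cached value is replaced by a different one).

New value of G9: -3.
Formula cells that run: F3, G9 — 2 in total.
Values that change: G5, G9.

First evaluation (everything demanded from the output):
  F3 = MAX(5, -4) = 5
  G9 = MIN(-4, 5) = -4

Propagation after the edit:
  F3: runs — G5 -4->-3; result 5 (same value as before).
  G9: runs — G5 -4->-3; result -3.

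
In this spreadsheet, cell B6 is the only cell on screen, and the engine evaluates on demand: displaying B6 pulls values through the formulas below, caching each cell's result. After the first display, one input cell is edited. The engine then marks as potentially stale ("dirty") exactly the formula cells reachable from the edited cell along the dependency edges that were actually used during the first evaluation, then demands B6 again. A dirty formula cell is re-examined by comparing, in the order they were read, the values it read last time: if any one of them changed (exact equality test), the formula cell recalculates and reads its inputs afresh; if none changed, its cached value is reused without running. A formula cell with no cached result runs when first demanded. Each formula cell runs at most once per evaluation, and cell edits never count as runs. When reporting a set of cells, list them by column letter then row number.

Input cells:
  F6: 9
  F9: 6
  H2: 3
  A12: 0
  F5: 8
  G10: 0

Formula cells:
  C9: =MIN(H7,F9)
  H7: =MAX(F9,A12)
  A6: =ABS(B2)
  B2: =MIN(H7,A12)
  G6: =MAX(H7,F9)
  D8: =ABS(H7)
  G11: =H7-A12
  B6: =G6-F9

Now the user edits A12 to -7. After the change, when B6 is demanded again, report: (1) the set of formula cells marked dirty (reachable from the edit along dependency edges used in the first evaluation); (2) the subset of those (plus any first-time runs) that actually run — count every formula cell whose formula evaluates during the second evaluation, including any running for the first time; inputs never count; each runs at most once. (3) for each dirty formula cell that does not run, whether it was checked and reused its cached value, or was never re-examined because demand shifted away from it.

Dirty set: B6, G6, H7.
Run set: H7 (1 run).
Re-examined without running (cache reused): B6, G6.
The important point: H7 recomputes to an identical value, and the output ends up unchanged.

Initial pass — values computed on the first demand:
  H7 = MAX(6, 0) = 6
  G6 = MAX(6, 6) = 6
  B6 = 6 - 6 = 0

Second demand — change propagation:
  H7: re-runs because A12 0->-7; new result 6 (unchanged).
  G6: re-examined; everything it read last time is the same (H7 unchanged, F9 unchanged) — cache 6 kept, no run.
  B6: re-examined; everything it read last time is the same (G6 unchanged, F9 unchanged) — cache 0 kept, no run.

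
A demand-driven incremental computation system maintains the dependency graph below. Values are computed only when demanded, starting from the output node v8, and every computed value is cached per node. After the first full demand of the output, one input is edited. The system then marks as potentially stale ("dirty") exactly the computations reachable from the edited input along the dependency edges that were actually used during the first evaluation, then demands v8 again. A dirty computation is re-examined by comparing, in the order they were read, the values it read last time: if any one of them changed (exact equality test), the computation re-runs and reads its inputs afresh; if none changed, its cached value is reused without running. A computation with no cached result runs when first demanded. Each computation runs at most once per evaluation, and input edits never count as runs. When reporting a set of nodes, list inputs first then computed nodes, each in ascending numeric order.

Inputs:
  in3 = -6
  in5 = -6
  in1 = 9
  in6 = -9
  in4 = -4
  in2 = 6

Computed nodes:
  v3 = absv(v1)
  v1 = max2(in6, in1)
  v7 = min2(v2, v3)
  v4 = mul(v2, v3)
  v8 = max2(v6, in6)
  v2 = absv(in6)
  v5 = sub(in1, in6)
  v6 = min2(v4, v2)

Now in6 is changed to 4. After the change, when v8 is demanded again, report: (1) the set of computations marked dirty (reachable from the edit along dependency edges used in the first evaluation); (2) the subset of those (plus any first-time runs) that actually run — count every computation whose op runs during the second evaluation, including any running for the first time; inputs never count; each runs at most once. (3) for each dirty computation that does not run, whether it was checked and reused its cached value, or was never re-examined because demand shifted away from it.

First evaluation (everything demanded from the output):
  v1 = max2(-9, 9) = 9
  v2 = absv(-9) = 9
  v3 = absv(9) = 9
  v4 = mul(9, 9) = 81
  v6 = min2(81, 9) = 9
  v8 = max2(9, -9) = 9

Propagation after the edit:
  v1: runs — in6 -9->4; result 9 (same value as before).
  v2: runs — in6 -9->4; result 4.
  v3: checked — values it read are unchanged (v1 unchanged); reused cached 9 without running.
  v4: runs — v2 9->4; result 36.
  v6: runs — v4 81->36; v2 9->4; result 4.
  v8: runs — v6 9->4; in6 -9->4; result 4.

Key observation: the cutoff stops propagation at v3 — its inputs' values are unchanged, so it reuses its cache.

Marked dirty: v1, v2, v3, v4, v6, v8.
Computations that run: v1, v2, v4, v6, v8 — 5 in total.
Checked but reused from cache: v3.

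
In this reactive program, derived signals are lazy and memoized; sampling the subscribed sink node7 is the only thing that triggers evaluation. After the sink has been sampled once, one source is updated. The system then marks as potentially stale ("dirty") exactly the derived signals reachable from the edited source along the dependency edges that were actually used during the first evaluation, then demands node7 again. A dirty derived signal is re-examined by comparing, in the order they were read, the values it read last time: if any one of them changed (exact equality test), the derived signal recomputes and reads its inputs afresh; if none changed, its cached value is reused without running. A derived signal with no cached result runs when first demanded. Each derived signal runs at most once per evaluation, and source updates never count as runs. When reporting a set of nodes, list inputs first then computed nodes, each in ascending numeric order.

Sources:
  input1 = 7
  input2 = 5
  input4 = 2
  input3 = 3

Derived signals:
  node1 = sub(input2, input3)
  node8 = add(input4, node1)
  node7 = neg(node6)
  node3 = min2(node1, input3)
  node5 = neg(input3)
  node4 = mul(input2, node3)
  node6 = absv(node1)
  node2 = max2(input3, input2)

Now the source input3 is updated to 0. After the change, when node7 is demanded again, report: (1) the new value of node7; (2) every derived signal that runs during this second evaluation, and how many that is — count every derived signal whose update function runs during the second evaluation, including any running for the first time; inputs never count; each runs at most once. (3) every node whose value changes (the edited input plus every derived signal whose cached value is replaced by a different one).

First demand of the output computes:
  node1 = sub(5, 3) = 2
  node6 = absv(2) = 2
  node7 = neg(2) = -2

After the edit, cleaning proceeds:
  node1: a read changed (input3 3->0) — executes, giving 5.
  node6: a read changed (node1 2->5) — executes, giving 5.
  node7: a read changed (node6 2->5) — executes, giving -5.

Demanding node7 again yields -5.
3 derived signals run: node1, node6, node7.
The nodes whose values change: input3, node1, node6, node7.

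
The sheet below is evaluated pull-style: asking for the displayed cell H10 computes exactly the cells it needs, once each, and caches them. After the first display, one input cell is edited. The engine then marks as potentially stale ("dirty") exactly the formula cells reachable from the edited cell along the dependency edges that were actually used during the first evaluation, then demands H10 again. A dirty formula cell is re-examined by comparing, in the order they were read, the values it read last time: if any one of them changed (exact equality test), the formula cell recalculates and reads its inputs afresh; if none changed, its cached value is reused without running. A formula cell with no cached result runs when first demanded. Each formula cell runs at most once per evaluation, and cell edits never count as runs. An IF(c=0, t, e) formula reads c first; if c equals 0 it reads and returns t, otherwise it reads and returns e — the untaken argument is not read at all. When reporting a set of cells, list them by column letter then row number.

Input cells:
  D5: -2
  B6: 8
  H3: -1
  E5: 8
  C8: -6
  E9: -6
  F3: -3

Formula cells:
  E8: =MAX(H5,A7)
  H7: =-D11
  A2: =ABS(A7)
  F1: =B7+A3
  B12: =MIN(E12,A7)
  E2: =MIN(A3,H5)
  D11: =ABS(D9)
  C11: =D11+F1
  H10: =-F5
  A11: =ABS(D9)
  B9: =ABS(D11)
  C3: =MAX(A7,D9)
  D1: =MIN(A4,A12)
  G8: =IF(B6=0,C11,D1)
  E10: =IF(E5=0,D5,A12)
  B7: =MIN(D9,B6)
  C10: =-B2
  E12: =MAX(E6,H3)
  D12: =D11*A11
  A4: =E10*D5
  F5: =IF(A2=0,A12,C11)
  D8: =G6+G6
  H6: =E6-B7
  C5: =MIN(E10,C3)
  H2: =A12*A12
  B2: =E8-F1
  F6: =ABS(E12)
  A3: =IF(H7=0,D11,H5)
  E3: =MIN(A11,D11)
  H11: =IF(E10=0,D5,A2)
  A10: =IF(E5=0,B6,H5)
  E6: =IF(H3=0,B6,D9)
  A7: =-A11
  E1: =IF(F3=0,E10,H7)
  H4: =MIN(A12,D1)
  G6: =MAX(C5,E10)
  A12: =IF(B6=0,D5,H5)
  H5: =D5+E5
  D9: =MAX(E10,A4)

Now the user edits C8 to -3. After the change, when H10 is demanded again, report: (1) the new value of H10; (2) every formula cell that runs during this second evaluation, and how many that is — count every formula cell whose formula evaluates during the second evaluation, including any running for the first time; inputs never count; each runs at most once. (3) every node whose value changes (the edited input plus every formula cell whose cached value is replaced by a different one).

Demanding H10 again yields -18.
0 formula cells run: none.
The nodes whose values change: C8.
Note the shortcut — nothing in the graph depends on C8 at all, so no recomputation happens.

First demand of the output computes:
  H5 = -2 + 8 = 6
  A12 = IF(B6=0: B6=8 -> else branch H5) = 6
  E10 = IF(E5=0: E5=8 -> else branch A12) = 6
  A4 = 6 * -2 = -12
  D9 = MAX(6, -12) = 6
  A11 = ABS(6) = 6
  A7 = -(6) = -6
  A2 = ABS(-6) = 6
  B7 = MIN(6, 8) = 6
  D11 = ABS(6) = 6
  H7 = -(6) = -6
  A3 = IF(H7=0: H7=-6 -> else branch H5) = 6
  F1 = 6 + 6 = 12
  C11 = 6 + 12 = 18
  F5 = IF(A2=0: A2=6 -> else branch C11) = 18
  H10 = -(18) = -18

After the edit, cleaning proceeds:
  no node depends on C8 at all; the second demand re-runs nothing.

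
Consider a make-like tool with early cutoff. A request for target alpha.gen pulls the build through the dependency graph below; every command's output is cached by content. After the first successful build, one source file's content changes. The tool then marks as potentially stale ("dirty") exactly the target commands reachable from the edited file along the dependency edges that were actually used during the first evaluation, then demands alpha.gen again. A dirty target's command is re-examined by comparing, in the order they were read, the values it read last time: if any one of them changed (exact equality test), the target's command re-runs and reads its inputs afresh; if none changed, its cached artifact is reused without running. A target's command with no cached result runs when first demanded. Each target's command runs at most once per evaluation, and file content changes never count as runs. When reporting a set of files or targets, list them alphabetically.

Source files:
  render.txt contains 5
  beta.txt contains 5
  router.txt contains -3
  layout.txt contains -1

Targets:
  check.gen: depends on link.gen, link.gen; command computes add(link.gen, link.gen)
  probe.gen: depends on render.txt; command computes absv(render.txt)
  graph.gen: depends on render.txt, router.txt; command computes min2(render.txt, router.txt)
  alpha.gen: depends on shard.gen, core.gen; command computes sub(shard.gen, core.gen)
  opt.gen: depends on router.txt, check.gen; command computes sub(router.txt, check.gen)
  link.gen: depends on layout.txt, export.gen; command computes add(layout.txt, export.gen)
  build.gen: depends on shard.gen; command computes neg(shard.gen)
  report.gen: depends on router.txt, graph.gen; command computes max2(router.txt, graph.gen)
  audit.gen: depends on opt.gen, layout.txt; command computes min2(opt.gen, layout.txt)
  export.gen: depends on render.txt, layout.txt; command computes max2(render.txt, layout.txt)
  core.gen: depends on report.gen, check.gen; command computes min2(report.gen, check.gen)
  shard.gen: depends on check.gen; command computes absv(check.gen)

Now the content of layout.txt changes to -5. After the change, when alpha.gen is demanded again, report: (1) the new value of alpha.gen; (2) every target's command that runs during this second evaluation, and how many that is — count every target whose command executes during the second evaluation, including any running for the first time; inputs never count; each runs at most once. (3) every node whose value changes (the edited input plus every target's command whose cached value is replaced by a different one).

Demanding alpha.gen again yields 3.
6 target commands run: alpha.gen, check.gen, core.gen, export.gen, link.gen, shard.gen.
The nodes whose values change: alpha.gen, check.gen, layout.txt, link.gen, shard.gen.

First demand of the output computes:
  export.gen = max2(5, -1) = 5
  graph.gen = min2(5, -3) = -3
  link.gen = add(-1, 5) = 4
  check.gen = add(4, 4) = 8
  report.gen = max2(-3, -3) = -3
  core.gen = min2(-3, 8) = -3
  shard.gen = absv(8) = 8
  alpha.gen = sub(8, -3) = 11

After the edit, cleaning proceeds:
  export.gen: a read changed (layout.txt -1->-5) — executes, giving 5 — identical to its old value.
  link.gen: a read changed (layout.txt -1->-5) — executes, giving 0.
  check.gen: a read changed (link.gen 4->0; link.gen 4->0) — executes, giving 0.
  core.gen: a read changed (check.gen 8->0) — executes, giving -3 — identical to its old value.
  shard.gen: a read changed (check.gen 8->0) — executes, giving 0.
  alpha.gen: a read changed (shard.gen 8->0) — executes, giving 3.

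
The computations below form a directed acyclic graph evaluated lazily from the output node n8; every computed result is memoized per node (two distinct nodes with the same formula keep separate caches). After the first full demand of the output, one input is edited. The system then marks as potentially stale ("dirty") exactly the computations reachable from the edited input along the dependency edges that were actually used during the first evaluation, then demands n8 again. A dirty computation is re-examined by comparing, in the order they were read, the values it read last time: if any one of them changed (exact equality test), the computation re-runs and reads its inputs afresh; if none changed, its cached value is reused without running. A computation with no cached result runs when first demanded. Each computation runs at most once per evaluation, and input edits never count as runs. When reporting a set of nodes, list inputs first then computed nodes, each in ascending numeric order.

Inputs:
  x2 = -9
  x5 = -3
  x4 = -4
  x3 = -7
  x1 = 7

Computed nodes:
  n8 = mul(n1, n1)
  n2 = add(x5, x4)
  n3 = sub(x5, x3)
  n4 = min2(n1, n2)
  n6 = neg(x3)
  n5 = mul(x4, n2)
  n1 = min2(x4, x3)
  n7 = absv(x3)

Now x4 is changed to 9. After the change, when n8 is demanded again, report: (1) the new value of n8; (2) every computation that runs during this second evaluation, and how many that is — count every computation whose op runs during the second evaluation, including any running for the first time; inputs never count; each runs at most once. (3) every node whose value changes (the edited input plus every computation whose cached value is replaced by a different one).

First demand of the output computes:
  n1 = min2(-4, -7) = -7
  n8 = mul(-7, -7) = 49

After the edit, cleaning proceeds:
  n1: a read changed (x4 -4->9) — executes, giving -7 — identical to its old value.
  n8: dirty, but its reads are unchanged (n1 unchanged, n1 unchanged); cached 49 stands.

Note the absorption at n1: it re-runs yet its value is the same, leaving the output's value untouched.

Demanding n8 again yields 49.
1 computations run: n1.
The nodes whose values change: x4.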